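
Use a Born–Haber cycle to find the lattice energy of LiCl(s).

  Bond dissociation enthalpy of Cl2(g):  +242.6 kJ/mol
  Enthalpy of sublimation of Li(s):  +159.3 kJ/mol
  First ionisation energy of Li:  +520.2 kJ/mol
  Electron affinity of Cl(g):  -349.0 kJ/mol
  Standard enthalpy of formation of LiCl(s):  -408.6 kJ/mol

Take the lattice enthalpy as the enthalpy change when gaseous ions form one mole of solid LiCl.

ΔHf° = 1·ΔHsub + 1·(ΣIE) + 1/2·D(Cl2) + 1·EA + U
-408.6 = 1·(+159.3) + 1·(+520.2) + 1/2·(+242.6) + 1·(-349.0) + U
U = -408.6 − (+451.8) = -860.4 kJ/mol

U = -860.4 kJ/mol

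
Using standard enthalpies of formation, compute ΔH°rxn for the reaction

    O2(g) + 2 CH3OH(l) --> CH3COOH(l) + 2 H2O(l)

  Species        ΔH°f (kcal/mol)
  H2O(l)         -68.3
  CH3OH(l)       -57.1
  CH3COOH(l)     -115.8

ΔH°rxn = -138.2 kcal/mol

Products: 1·(-115.8) + 2·(-68.3) = -252.4
Reactants: 1·(+0.0) + 2·(-57.1) = -114.2
ΔH°rxn = (-252.4) − (-114.2) = -138.2 kcal/mol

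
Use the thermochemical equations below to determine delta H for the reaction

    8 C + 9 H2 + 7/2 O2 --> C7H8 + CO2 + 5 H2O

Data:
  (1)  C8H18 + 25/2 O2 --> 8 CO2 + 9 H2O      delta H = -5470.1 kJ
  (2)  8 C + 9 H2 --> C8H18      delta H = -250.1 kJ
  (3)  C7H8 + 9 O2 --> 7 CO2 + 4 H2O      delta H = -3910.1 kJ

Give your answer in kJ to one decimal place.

(1) as written: -5470.1 kJ
(2) as written: -250.1 kJ
(3) reversed: +3910.1 kJ
Since enthalpy is a state function, delta H = (-5470.1) + (-250.1) + (+3910.1) = -1810.1 kJ

delta H = -1810.1 kJ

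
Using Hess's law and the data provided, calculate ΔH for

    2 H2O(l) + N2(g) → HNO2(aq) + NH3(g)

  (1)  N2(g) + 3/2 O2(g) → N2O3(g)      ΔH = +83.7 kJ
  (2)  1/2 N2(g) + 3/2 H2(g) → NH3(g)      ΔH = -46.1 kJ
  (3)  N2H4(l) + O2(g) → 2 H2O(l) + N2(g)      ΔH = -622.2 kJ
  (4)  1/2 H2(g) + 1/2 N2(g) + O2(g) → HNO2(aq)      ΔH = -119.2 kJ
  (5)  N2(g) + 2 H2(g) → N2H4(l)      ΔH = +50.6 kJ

(1): not needed.
(2) as written: -46.1 kJ
(3) reversed: +622.2 kJ
(4) as written: -119.2 kJ
(5) reversed: -50.6 kJ
ΔH = (1)·(-46.1) + (-1)·(-622.2) + (1)·(-119.2) + (-1)·(+50.6) = 406.3 kJ

ΔH = 406.3 kJ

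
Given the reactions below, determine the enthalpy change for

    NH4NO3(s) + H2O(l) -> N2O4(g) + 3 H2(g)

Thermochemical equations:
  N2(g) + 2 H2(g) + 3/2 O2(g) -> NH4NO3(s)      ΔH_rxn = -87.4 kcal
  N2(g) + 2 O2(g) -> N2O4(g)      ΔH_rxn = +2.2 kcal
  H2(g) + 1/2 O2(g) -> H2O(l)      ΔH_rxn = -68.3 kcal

equation 1 reversed: +87.4 kcal
equation 2 as written: +2.2 kcal
equation 3 reversed: +68.3 kcal
ΔH_rxn = (+87.4) + (+2.2) + (+68.3) = 157.9 kcal

ΔH_rxn = 157.9 kcal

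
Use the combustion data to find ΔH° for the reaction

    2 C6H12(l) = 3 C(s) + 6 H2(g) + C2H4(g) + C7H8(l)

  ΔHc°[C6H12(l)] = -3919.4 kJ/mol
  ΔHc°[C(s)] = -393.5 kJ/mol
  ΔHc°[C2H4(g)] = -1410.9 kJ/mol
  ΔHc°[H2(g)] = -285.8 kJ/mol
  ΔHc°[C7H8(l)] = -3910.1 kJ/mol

ΔH° = 377.5 kJ/mol

Using ΔH = Σ nΔHc°(reactants) − Σ nΔHc°(products):
= [2·(-3919.4)] − [3·(-393.5) + 6·(-285.8) + 1·(-1410.9) + 1·(-3910.1)]
= 377.5 kJ/mol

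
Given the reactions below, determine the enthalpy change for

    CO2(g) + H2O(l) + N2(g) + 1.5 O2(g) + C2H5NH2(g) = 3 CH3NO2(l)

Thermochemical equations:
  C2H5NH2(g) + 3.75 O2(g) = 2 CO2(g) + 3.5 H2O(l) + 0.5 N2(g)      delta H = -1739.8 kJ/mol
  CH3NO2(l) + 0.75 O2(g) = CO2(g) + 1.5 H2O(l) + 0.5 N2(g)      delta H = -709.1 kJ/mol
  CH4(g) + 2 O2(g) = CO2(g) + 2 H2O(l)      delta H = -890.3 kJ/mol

delta H = 387.5 kJ/mol

equation 1 as written: -1739.8 kJ/mol
equation 2 reversed and × 3: (-3)·(-709.1) = +2127.3 kJ/mol
equation 3: not needed.
delta H = (1)·(-1739.8) + (-3)·(-709.1) = 387.5 kJ/mol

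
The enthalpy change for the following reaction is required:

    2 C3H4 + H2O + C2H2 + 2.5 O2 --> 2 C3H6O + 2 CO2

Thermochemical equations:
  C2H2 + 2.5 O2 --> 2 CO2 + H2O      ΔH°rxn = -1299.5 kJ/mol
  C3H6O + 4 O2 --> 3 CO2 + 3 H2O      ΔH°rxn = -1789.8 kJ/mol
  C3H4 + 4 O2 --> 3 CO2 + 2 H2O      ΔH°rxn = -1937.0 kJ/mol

equation 1 as written: -1299.5 kJ/mol
equation 2 reversed and × 2: (-2)·(-1789.8) = +3579.6 kJ/mol
equation 3 × 2: (2)·(-1937.0) = -3874.0 kJ/mol
ΔH°rxn = (-1299.5) + (+3579.6) + (-3874.0) = -1593.9 kJ/mol

ΔH°rxn = -1593.9 kJ/mol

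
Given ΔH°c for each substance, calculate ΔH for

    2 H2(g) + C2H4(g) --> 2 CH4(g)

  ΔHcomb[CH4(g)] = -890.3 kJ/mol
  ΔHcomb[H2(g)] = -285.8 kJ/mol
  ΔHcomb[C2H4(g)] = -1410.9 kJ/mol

ΔH = -201.9 kJ/mol

With combustion enthalpies, reactants minus products:
= [2·(-285.8) + 1·(-1410.9)] − [2·(-890.3)]
= -201.9 kJ/mol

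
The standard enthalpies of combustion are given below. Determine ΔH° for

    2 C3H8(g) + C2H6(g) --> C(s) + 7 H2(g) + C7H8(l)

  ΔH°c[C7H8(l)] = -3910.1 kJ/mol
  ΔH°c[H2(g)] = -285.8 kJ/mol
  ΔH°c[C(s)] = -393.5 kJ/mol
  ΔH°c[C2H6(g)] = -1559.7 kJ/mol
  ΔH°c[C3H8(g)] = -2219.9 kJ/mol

ΔH° = 304.7 kJ/mol

With combustion enthalpies, reactants minus products:
= [2·(-2219.9) + 1·(-1559.7)] − [1·(-393.5) + 7·(-285.8) + 1·(-3910.1)]
= 304.7 kJ/mol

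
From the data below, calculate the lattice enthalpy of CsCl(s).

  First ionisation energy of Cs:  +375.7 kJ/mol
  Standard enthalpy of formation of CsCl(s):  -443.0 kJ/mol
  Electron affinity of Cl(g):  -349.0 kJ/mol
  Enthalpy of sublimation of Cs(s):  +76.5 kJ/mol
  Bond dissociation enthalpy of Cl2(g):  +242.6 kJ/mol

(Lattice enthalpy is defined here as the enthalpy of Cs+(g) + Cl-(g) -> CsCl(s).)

U = -667.5 kJ/mol

ΔHf° = 1·ΔHsub + 1·(ΣIE) + 1/2·D(Cl2) + 1·EA + U
-443.0 = 1·(+76.5) + 1·(+375.7) + 1/2·(+242.6) + 1·(-349.0) + U
U = -443.0 − (+224.5) = -667.5 kJ/mol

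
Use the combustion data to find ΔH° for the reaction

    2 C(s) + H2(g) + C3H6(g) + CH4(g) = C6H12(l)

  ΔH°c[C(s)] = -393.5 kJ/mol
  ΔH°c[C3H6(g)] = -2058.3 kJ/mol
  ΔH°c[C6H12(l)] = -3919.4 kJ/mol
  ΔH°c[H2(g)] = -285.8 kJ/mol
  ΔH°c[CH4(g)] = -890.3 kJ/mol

ΔH° = -102.0 kJ/mol

With combustion enthalpies, reactants minus products:
= [2·(-393.5) + 1·(-285.8) + 1·(-2058.3) + 1·(-890.3)] − [1·(-3919.4)]
= -102.0 kJ/mol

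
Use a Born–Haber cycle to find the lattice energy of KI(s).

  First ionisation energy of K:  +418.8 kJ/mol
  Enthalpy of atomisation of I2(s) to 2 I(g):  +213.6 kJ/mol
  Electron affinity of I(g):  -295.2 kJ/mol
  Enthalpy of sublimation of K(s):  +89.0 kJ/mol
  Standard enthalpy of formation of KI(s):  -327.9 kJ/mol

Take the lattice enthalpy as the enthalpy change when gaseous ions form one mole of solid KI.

U = -647.3 kJ/mol

ΔHf° = 1·ΔHsub + 1·(ΣIE) + 1/2·D(I2) + 1·EA + U
-327.9 = 1·(+89.0) + 1·(+418.8) + 1/2·(+213.6) + 1·(-295.2) + U
U = -327.9 − (+319.4) = -647.3 kJ/mol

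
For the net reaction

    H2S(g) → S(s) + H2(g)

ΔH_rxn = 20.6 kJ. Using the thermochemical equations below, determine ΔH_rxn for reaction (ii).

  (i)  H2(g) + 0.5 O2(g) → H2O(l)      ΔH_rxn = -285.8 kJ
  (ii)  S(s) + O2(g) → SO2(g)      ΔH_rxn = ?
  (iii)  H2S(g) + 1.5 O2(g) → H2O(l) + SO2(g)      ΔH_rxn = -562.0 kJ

ΔH_rxn = -296.8 kJ

(i) reversed: +285.8 kJ
(ii) reversed: contributes −x
(iii) as written: -562.0 kJ
+20.6 = (+285.8) + (-562.0) − x
x = (+20.6 − (-276.2)) / (-1) = -296.8 kJ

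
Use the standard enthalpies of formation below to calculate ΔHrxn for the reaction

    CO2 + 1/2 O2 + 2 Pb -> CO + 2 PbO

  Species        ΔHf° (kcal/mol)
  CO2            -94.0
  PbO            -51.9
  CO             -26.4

ΔH°rxn = Σ nΔHf°(products) − Σ nΔHf°(reactants).
Products: 1·(-26.4) + 2·(-51.9) = -130.2
Reactants: 1·(-94.0) + 1/2·(+0.0) + 2·(+0.0) = -94.0
ΔHrxn = (-130.2) − (-94.0) = -36.2 kcal/mol

ΔHrxn = -36.2 kcal/mol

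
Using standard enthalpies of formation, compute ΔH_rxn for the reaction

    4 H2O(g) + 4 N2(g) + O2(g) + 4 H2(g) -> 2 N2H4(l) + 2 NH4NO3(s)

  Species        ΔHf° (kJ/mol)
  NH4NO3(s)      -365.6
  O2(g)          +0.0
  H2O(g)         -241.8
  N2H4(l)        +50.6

ΔH°rxn = Σ nΔHf°(products) − Σ nΔHf°(reactants).
Products: 2·(+50.6) + 2·(-365.6) = -630.0
Reactants: 4·(-241.8) + 4·(+0.0) + 1·(+0.0) + 4·(+0.0) = -967.2
ΔH_rxn = (-630.0) − (-967.2) = 337.2 kJ/mol

ΔH_rxn = 337.2 kJ/mol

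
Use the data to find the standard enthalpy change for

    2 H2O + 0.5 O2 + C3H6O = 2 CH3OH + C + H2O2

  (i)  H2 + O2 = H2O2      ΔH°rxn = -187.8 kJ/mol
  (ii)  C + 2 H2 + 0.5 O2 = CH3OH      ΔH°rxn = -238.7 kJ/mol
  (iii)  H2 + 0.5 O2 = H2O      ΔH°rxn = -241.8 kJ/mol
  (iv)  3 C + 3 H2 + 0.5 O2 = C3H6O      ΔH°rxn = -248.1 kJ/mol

(i) as written (H2O2 already on the product side): -187.8 kJ/mol
(ii) × 2 (scale by 2 for the 2 CH3OH): (2)·(-238.7) = -477.4 kJ/mol
(iii) reversed and × 2 (H2O must end up as a reactant; scale by 2 for the 2 H2O): (-2)·(-241.8) = +483.6 kJ/mol
(iv) reversed (C3H6O must end up as a reactant): +248.1 kJ/mol
ΔH°rxn = (-187.8) + (-477.4) + (+483.6) + (+248.1) = 66.5 kJ/mol

ΔH°rxn = 66.5 kJ/mol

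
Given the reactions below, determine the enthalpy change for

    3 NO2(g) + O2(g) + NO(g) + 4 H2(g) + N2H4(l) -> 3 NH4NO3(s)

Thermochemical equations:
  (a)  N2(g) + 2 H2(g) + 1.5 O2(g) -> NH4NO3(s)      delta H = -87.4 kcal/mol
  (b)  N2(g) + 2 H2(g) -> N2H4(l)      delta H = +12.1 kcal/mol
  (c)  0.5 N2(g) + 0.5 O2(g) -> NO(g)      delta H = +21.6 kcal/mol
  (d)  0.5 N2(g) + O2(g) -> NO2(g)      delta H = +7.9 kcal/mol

(a) × 3 (scale by 3 for the 3 NH4NO3(s)): (3)·(-87.4) = -262.2 kcal/mol
(b) reversed (N2H4(l) must end up as a reactant): -12.1 kcal/mol
(c) reversed (NO(g) must end up as a reactant): -21.6 kcal/mol
(d) reversed and × 3 (reverse to put NO2(g) on the reactant side; ×3 to match 3 NO2(g) in the target): (-3)·(+7.9) = -23.7 kcal/mol
By Hess's law, delta H = (3)·(-87.4) + (-1)·(+12.1) + (-1)·(+21.6) + (-3)·(+7.9) = -319.6 kcal/mol

delta H = -319.6 kcal/mol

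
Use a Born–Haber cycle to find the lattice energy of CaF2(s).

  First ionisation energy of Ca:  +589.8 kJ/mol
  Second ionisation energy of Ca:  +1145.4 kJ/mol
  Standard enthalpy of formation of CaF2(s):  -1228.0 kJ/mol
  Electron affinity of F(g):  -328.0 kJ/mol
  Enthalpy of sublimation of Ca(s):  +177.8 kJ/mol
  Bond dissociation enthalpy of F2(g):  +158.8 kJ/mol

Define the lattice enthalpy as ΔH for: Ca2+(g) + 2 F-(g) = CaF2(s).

ΔHf° = 1·ΔHsub + 1·(ΣIE) + 1·D(F2) + 2·EA + U
-1228.0 = 1·(+177.8) + 1·(+1735.2) + 1·(+158.8) + 2·(-328.0) + U
U = -1228.0 − (+1415.8) = -2643.8 kJ/mol

U = -2643.8 kJ/mol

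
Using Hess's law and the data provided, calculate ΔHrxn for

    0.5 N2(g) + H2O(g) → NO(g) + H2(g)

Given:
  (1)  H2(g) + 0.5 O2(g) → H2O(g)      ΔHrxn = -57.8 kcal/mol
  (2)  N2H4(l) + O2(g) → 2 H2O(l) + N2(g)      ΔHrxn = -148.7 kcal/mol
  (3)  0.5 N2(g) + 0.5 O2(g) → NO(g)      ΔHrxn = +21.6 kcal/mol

(1) reversed (reverse to put H2O(g) on the reactant side): +57.8 kcal/mol
(2): not needed (H2O(l) appears nowhere else).
(3) as written (NO(g) already on the product side): +21.6 kcal/mol
Summing the manipulated equations, ΔHrxn = (-1)·(-57.8) + (1)·(+21.6) = 79.4 kcal/mol

ΔHrxn = 79.4 kcal/mol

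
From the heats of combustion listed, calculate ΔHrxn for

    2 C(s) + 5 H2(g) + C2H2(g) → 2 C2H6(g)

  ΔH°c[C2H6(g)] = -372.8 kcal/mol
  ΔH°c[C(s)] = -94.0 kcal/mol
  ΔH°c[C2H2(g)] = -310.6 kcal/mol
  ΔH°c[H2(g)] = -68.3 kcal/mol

ΔHrxn = -94.5 kcal/mol

With combustion enthalpies, reactants minus products:
= [2·(-94.0) + 5·(-68.3) + 1·(-310.6)] − [2·(-372.8)]
= -94.5 kcal/mol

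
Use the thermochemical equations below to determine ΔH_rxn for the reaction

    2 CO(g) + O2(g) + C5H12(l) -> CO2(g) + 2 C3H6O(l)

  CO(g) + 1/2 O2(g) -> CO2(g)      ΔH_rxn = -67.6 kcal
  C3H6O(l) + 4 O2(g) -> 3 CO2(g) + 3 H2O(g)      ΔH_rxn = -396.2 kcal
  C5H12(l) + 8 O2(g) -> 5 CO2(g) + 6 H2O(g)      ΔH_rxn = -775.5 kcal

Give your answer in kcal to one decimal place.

equation 1 × 2 (scale by 2 for the 2 CO(g)): (2)·(-67.6) = -135.2 kcal
equation 2 reversed and × 2 (reverse to put C3H6O(l) on the product side; scale by 2 for the 2 C3H6O(l)): (-2)·(-396.2) = +792.4 kcal
equation 3 as written (C5H12(l) already on the reactant side): -775.5 kcal
By Hess's law, ΔH_rxn = (2)·(-67.6) + (-2)·(-396.2) + (1)·(-775.5) = -118.3 kcal

ΔH_rxn = -118.3 kcal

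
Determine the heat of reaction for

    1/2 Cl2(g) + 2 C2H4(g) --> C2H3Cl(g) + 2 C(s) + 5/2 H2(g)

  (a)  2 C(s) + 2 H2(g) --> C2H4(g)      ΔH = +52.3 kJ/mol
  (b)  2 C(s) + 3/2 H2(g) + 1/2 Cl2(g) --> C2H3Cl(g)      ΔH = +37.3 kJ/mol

(a) reversed and × 2: (-2)·(+52.3) = -104.6 kJ/mol
(b) as written: +37.3 kJ/mol
ΔH = (-2)·(+52.3) + (1)·(+37.3) = -67.3 kJ/mol

ΔH = -67.3 kJ/mol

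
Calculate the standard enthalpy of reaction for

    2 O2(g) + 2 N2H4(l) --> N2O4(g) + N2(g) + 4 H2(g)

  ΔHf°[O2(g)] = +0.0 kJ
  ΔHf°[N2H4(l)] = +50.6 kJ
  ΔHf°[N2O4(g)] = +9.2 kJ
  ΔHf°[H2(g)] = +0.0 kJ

ΔH°rxn = Σ nΔHf°(products) − Σ nΔHf°(reactants).
Products: 1·(+9.2) + 1·(+0.0) + 4·(+0.0) = +9.2
Reactants: 2·(+0.0) + 2·(+50.6) = +101.2
ΔHrxn = (+9.2) − (+101.2) = -92.0 kJ

ΔHrxn = -92.0 kJ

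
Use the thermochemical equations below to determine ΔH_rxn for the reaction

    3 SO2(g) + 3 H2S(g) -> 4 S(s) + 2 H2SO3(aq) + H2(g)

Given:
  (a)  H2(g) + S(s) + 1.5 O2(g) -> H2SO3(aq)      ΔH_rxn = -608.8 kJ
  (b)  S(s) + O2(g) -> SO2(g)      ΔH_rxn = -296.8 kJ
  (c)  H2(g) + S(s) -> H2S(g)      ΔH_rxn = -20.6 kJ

ΔH_rxn = -265.4 kJ

(a) × 2: (2)·(-608.8) = -1217.6 kJ
(b) reversed and × 3: (-3)·(-296.8) = +890.4 kJ
(c) reversed and × 3: (-3)·(-20.6) = +61.8 kJ
ΔH_rxn = (-1217.6) + (+890.4) + (+61.8) = -265.4 kJ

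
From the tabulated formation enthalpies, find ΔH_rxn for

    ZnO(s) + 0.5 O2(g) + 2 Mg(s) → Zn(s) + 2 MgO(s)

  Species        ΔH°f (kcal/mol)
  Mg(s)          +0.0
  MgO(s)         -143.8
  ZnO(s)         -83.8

ΔH_rxn = -203.8 kcal/mol

ΔH°rxn = Σ nΔHf°(products) − Σ nΔHf°(reactants).
Products: 1·(+0.0) + 2·(-143.8) = -287.6
Reactants: 1·(-83.8) + 1/2·(+0.0) + 2·(+0.0) = -83.8
ΔH_rxn = (-287.6) − (-83.8) = -203.8 kcal/mol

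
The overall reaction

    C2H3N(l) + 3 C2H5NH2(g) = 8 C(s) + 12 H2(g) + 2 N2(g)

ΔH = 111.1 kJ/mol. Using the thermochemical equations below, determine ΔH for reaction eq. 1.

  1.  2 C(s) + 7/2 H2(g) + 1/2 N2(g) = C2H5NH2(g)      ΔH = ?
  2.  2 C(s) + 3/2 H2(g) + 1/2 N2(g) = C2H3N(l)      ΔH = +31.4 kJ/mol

ΔH = -47.5 kJ/mol

eq. 1 reversed and × 3: contributes −3·x
eq. 2 reversed: -31.4 kJ/mol
+111.1 = (-31.4) − 3·x
x = (+111.1 − (-31.4)) / (-3) = -47.5 kJ/mol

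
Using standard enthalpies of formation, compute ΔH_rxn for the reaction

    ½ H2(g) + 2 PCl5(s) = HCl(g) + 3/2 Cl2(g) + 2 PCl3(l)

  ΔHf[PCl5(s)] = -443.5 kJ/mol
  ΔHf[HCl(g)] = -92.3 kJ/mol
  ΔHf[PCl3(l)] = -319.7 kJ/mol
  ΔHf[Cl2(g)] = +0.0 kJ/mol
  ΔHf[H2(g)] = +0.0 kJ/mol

ΔH°rxn = Σ nΔHf°(products) − Σ nΔHf°(reactants).
Products: 1·(-92.3) + 3/2·(+0.0) + 2·(-319.7) = -731.7
Reactants: 1/2·(+0.0) + 2·(-443.5) = -887.0
ΔH_rxn = (-731.7) − (-887.0) = 155.3 kJ/mol

ΔH_rxn = 155.3 kJ/mol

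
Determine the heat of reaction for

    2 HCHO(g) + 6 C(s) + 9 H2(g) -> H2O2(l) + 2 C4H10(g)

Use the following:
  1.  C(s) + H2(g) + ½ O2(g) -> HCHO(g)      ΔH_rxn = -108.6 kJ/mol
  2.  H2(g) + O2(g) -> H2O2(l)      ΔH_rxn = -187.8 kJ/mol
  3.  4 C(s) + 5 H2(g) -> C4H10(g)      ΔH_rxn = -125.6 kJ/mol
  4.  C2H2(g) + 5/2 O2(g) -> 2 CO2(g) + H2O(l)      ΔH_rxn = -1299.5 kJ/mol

eq. 1 reversed and × 2: (-2)·(-108.6) = +217.2 kJ/mol
eq. 2 as written: -187.8 kJ/mol
eq. 3 × 2: (2)·(-125.6) = -251.2 kJ/mol
eq. 4: not needed.
ΔH_rxn = (+217.2) + (-187.8) + (-251.2) = -221.8 kJ/mol

ΔH_rxn = -221.8 kJ/mol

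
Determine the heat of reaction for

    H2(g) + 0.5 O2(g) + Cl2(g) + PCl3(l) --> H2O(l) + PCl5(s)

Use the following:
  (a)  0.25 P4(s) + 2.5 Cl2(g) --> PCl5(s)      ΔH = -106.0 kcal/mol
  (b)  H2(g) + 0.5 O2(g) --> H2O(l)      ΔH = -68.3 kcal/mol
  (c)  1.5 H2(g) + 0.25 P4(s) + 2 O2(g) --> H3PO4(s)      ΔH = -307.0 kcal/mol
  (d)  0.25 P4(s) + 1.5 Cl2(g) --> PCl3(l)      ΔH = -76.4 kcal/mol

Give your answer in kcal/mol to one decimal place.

(a) as written: -106.0 kcal/mol
(b) as written: -68.3 kcal/mol
(c): not needed.
(d) reversed: +76.4 kcal/mol
Since enthalpy is a state function, ΔH = (-106.0) + (-68.3) + (+76.4) = -97.9 kcal/mol

ΔH = -97.9 kcal/mol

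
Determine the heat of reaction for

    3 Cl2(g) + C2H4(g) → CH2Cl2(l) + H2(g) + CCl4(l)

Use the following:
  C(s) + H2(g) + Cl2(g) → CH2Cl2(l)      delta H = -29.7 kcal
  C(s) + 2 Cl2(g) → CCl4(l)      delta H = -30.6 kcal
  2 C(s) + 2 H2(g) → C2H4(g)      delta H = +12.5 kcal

equation 1 as written (CH2Cl2(l) already on the product side): -29.7 kcal
equation 2 as written (CCl4(l) already on the product side): -30.6 kcal
equation 3 reversed (reverse to put C2H4(g) on the reactant side): -12.5 kcal
delta H = (1)·(-29.7) + (1)·(-30.6) + (-1)·(+12.5) = -72.8 kcal

delta H = -72.8 kcal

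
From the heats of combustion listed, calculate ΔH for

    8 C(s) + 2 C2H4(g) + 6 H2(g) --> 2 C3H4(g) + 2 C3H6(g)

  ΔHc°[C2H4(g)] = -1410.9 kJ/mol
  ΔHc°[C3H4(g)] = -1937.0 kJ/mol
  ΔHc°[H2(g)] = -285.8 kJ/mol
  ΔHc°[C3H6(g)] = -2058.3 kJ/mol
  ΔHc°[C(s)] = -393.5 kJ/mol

Using ΔH = Σ nΔHc°(reactants) − Σ nΔHc°(products):
= [8·(-393.5) + 2·(-1410.9) + 6·(-285.8)] − [2·(-1937.0) + 2·(-2058.3)]
= 306.0 kJ/mol

ΔH = 306.0 kJ/mol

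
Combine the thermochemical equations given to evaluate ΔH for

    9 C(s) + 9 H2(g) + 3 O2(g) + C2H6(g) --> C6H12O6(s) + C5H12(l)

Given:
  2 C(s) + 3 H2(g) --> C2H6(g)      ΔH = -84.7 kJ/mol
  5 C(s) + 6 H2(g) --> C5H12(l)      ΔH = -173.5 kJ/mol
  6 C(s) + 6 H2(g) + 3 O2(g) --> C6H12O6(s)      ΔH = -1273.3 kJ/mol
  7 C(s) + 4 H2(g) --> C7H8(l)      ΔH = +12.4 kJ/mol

equation 1 reversed: +84.7 kJ/mol
equation 2 as written: -173.5 kJ/mol
equation 3 as written: -1273.3 kJ/mol
equation 4: not needed.
Summing the manipulated equations, ΔH = (+84.7) + (-173.5) + (-1273.3) = -1362.1 kJ/mol

ΔH = -1362.1 kJ/mol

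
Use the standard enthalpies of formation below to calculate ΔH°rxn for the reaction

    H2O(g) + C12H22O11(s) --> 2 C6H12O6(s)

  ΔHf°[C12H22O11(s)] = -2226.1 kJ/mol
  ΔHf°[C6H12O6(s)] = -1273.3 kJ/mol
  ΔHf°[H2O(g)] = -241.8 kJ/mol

Products: 2·(-1273.3) = -2546.6
Reactants: 1·(-241.8) + 1·(-2226.1) = -2467.9
ΔH°rxn = (-2546.6) − (-2467.9) = -78.7 kJ/mol

ΔH°rxn = -78.7 kJ/mol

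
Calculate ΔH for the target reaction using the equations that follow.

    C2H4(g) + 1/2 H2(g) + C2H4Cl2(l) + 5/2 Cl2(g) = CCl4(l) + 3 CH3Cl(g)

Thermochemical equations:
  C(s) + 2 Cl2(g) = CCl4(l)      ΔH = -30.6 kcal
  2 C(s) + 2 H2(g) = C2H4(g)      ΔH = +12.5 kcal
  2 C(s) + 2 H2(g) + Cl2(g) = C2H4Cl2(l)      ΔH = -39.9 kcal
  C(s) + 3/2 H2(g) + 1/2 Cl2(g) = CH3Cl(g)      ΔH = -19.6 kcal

ΔH = -62.0 kcal

equation 1 as written: -30.6 kcal
equation 2 reversed: -12.5 kcal
equation 3 reversed: +39.9 kcal
equation 4 × 3: (3)·(-19.6) = -58.8 kcal
By Hess's law, ΔH = (-30.6) + (-12.5) + (+39.9) + (-58.8) = -62.0 kcal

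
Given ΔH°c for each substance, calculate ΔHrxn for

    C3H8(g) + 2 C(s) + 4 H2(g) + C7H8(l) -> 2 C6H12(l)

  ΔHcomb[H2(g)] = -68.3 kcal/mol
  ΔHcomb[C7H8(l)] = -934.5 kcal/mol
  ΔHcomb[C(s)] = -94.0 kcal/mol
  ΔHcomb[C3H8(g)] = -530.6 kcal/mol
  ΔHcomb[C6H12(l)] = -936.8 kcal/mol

ΔHrxn = -52.7 kcal/mol

With combustion enthalpies, reactants minus products:
= [1·(-530.6) + 2·(-94.0) + 4·(-68.3) + 1·(-934.5)] − [2·(-936.8)]
= -52.7 kcal/mol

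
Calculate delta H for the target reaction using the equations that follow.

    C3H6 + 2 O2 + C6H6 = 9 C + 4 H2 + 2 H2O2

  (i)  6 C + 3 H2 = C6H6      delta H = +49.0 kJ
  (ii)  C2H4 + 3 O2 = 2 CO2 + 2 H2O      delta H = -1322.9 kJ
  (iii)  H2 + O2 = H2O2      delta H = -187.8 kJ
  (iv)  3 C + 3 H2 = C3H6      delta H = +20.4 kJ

delta H = -445.0 kJ

(i) reversed: -49.0 kJ
(ii): not needed.
(iii) × 2: (2)·(-187.8) = -375.6 kJ
(iv) reversed: -20.4 kJ
delta H = (-49.0) + (-375.6) + (-20.4) = -445.0 kJ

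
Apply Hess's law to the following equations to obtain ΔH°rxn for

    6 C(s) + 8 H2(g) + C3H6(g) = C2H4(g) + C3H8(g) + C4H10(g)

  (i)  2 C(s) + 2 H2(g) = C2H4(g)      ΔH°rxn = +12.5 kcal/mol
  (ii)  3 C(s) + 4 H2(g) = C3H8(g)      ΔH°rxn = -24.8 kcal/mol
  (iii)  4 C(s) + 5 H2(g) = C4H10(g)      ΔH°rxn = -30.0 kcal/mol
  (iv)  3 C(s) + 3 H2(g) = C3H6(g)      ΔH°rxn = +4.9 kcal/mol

ΔH°rxn = -47.2 kcal/mol

(i) as written (C2H4(g) already on the product side): +12.5 kcal/mol
(ii) as written (C3H8(g) already on the product side): -24.8 kcal/mol
(iii) as written (C4H10(g) already on the product side): -30.0 kcal/mol
(iv) reversed (C3H6(g) must end up as a reactant): -4.9 kcal/mol
By Hess's law, ΔH°rxn = (1)·(+12.5) + (1)·(-24.8) + (1)·(-30.0) + (-1)·(+4.9) = -47.2 kcal/mol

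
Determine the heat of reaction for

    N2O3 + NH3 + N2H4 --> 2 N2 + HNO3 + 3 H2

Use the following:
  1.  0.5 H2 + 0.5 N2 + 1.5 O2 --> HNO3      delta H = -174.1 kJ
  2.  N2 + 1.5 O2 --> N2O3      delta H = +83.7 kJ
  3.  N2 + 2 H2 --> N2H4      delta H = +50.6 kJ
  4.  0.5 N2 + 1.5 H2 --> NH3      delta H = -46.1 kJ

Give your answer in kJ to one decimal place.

eq. 1 as written: -174.1 kJ
eq. 2 reversed: -83.7 kJ
eq. 3 reversed: -50.6 kJ
eq. 4 reversed: +46.1 kJ
delta H = (-174.1) + (-83.7) + (-50.6) + (+46.1) = -262.3 kJ

delta H = -262.3 kJ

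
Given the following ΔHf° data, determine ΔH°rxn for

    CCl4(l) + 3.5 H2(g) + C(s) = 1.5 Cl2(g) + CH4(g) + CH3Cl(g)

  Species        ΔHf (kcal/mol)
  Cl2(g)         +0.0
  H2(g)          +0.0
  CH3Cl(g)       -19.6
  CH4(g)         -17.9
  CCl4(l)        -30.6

Products: 3/2·(+0.0) + 1·(-17.9) + 1·(-19.6) = -37.5
Reactants: 1·(-30.6) + 7/2·(+0.0) + 1·(+0.0) = -30.6
ΔH°rxn = (-37.5) − (-30.6) = -6.9 kcal/mol

ΔH°rxn = -6.9 kcal/mol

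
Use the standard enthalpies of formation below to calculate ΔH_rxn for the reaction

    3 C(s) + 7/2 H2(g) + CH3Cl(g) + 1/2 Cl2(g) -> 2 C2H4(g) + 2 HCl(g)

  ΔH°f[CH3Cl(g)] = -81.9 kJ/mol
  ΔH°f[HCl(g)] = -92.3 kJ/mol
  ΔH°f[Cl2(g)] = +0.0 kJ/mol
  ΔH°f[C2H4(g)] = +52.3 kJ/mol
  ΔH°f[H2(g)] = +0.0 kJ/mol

Products: 2·(+52.3) + 2·(-92.3) = -80.0
Reactants: 3·(+0.0) + 7/2·(+0.0) + 1·(-81.9) + 1/2·(+0.0) = -81.9
ΔH_rxn = (-80.0) − (-81.9) = 1.9 kJ/mol

ΔH_rxn = 1.9 kJ/mol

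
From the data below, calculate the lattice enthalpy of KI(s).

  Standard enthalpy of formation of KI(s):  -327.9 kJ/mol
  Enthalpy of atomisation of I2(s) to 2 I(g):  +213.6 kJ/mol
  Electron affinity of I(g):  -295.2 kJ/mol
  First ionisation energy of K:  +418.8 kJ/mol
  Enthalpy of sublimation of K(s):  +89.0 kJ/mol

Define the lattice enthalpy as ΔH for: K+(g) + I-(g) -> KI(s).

U = -647.3 kJ/mol

ΔHf° = 1·ΔHsub + 1·(ΣIE) + 1/2·D(I2) + 1·EA + U
-327.9 = 1·(+89.0) + 1·(+418.8) + 1/2·(+213.6) + 1·(-295.2) + U
U = -327.9 − (+319.4) = -647.3 kJ/mol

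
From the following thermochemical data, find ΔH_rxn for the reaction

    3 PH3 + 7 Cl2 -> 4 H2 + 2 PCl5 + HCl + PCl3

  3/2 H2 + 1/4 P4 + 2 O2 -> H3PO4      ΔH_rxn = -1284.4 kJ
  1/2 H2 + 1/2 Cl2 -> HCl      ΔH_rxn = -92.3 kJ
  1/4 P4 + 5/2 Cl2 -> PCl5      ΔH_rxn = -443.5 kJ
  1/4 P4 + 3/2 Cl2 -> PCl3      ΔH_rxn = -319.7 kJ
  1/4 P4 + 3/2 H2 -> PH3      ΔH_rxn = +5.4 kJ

ΔH_rxn = -1315.2 kJ

equation 1: not needed.
equation 2 as written: -92.3 kJ
equation 3 × 2: (2)·(-443.5) = -887.0 kJ
equation 4 as written: -319.7 kJ
equation 5 reversed and × 3: (-3)·(+5.4) = -16.2 kJ
Combining the equations, ΔH_rxn = (-92.3) + (-887.0) + (-319.7) + (-16.2) = -1315.2 kJ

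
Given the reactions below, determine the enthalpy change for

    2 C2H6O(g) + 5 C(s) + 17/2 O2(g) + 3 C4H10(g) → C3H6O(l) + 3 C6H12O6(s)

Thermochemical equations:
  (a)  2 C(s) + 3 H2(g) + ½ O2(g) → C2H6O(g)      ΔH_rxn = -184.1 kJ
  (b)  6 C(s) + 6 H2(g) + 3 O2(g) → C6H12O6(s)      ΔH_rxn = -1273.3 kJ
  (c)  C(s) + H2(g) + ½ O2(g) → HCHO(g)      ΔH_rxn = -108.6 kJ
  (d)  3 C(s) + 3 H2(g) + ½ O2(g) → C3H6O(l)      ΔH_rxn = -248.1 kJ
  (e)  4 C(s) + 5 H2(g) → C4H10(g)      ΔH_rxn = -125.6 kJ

ΔH_rxn = -3323.0 kJ

(a) reversed and × 2 (C2H6O(g) must end up as a reactant; scale by 2 for the 2 C2H6O(g)): (-2)·(-184.1) = +368.2 kJ
(b) × 3 (×3 to match 3 C6H12O6(s) in the target): (3)·(-1273.3) = -3819.9 kJ
(c): not needed (HCHO(g) appears nowhere else).
(d) as written (C3H6O(l) already on the product side): -248.1 kJ
(e) reversed and × 3 (reverse to put C4H10(g) on the reactant side; ×3 to match 3 C4H10(g) in the target): (-3)·(-125.6) = +376.8 kJ
Summing the manipulated equations, ΔH_rxn = (+368.2) + (-3819.9) + (-248.1) + (+376.8) = -3323.0 kJ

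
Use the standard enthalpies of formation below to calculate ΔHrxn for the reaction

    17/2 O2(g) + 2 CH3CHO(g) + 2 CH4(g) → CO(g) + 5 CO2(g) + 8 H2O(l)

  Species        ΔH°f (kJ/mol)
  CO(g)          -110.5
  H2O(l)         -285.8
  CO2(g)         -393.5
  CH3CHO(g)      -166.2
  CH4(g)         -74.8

Products: 1·(-110.5) + 5·(-393.5) + 8·(-285.8) = -4364.4
Reactants: 17/2·(+0.0) + 2·(-166.2) + 2·(-74.8) = -482.0
ΔHrxn = (-4364.4) − (-482.0) = -3882.4 kJ/mol

ΔHrxn = -3882.4 kJ/mol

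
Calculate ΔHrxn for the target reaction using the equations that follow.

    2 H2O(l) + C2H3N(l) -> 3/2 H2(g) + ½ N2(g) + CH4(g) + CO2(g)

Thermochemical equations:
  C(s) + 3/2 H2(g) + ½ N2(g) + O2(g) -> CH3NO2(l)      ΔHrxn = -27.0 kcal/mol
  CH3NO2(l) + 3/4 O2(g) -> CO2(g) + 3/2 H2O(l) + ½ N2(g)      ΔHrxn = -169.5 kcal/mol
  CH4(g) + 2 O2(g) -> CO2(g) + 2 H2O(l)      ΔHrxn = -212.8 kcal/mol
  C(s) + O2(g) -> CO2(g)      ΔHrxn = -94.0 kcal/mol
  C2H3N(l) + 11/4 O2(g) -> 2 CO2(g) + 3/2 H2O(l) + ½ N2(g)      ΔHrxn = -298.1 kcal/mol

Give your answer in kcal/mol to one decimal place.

ΔHrxn = 17.2 kcal/mol

equation 1 reversed (reverse to put H2(g) on the product side): +27.0 kcal/mol
equation 2 reversed: +169.5 kcal/mol
equation 3 reversed (reverse to put CH4(g) on the product side): +212.8 kcal/mol
equation 4 as written: -94.0 kcal/mol
equation 5 as written (C2H3N(l) already on the reactant side): -298.1 kcal/mol
ΔHrxn = (-1)·(-27.0) + (-1)·(-169.5) + (-1)·(-212.8) + (1)·(-94.0) + (1)·(-298.1) = 17.2 kcal/mol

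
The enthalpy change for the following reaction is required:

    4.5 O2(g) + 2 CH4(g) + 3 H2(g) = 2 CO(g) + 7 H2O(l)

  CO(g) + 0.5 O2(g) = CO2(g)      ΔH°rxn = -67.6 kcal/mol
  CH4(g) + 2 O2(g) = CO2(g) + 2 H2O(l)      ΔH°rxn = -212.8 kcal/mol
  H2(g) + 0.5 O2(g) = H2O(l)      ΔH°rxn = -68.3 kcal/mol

ΔH°rxn = -495.3 kcal/mol

equation 1 reversed and × 2: (-2)·(-67.6) = +135.2 kcal/mol
equation 2 × 2: (2)·(-212.8) = -425.6 kcal/mol
equation 3 × 3: (3)·(-68.3) = -204.9 kcal/mol
By Hess's law, ΔH°rxn = (-2)·(-67.6) + (2)·(-212.8) + (3)·(-68.3) = -495.3 kcal/mol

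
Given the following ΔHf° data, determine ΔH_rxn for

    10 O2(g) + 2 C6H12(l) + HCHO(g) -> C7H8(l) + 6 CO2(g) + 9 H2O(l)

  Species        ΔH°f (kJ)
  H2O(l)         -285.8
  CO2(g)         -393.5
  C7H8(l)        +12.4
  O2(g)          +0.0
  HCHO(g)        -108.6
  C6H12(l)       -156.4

Products: 1·(+12.4) + 6·(-393.5) + 9·(-285.8) = -4920.8
Reactants: 10·(+0.0) + 2·(-156.4) + 1·(-108.6) = -421.4
ΔH_rxn = (-4920.8) − (-421.4) = -4499.4 kJ

ΔH_rxn = -4499.4 kJ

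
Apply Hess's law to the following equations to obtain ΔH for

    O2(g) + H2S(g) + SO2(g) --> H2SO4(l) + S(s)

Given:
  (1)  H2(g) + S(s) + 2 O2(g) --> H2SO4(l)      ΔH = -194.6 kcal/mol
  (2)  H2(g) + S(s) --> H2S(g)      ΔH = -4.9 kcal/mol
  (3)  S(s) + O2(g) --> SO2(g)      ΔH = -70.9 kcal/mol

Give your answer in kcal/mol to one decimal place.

ΔH = -118.8 kcal/mol

(1) as written: -194.6 kcal/mol
(2) reversed: +4.9 kcal/mol
(3) reversed: +70.9 kcal/mol
ΔH = (1)·(-194.6) + (-1)·(-4.9) + (-1)·(-70.9) = -118.8 kcal/mol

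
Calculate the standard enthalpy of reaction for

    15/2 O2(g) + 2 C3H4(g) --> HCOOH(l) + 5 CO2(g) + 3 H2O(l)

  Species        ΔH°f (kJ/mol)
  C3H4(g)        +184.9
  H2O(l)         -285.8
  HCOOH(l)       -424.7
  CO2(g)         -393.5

ΔH°rxn = -3619.4 kJ/mol

Products: 1·(-424.7) + 5·(-393.5) + 3·(-285.8) = -3249.6
Reactants: 15/2·(+0.0) + 2·(+184.9) = +369.8
ΔH°rxn = (-3249.6) − (+369.8) = -3619.4 kJ/mol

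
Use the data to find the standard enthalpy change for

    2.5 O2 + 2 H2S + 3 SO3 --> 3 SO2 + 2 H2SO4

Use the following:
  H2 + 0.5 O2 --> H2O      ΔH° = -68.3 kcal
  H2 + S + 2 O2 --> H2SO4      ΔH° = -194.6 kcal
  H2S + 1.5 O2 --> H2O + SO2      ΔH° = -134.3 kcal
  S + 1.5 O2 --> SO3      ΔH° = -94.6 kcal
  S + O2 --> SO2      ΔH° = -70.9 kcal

equation 1 reversed and × 2: (-2)·(-68.3) = +136.6 kcal
equation 2 × 2: (2)·(-194.6) = -389.2 kcal
equation 3 × 2: (2)·(-134.3) = -268.6 kcal
equation 4 reversed and × 3: (-3)·(-94.6) = +283.8 kcal
equation 5 as written: -70.9 kcal
By Hess's law, ΔH° = (-2)·(-68.3) + (2)·(-194.6) + (2)·(-134.3) + (-3)·(-94.6) + (1)·(-70.9) = -308.3 kcal

ΔH° = -308.3 kcal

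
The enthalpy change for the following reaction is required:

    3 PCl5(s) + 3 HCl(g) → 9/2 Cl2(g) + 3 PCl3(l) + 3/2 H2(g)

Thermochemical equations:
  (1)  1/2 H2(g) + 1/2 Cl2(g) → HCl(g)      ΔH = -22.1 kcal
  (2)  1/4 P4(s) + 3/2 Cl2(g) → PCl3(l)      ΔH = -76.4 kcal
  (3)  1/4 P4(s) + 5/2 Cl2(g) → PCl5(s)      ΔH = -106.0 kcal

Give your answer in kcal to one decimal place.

ΔH = 155.1 kcal

(1) reversed and × 3: (-3)·(-22.1) = +66.3 kcal
(2) × 3: (3)·(-76.4) = -229.2 kcal
(3) reversed and × 3: (-3)·(-106.0) = +318.0 kcal
ΔH = (-3)·(-22.1) + (3)·(-76.4) + (-3)·(-106.0) = 155.1 kcal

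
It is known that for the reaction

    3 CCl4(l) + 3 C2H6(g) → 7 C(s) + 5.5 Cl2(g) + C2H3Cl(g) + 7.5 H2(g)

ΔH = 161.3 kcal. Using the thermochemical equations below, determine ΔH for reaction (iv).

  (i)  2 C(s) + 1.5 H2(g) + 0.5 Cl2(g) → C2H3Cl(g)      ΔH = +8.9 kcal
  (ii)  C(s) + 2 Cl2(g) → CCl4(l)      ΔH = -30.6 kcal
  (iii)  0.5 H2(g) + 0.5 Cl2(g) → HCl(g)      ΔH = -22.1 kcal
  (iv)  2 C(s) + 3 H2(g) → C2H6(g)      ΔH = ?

(i) as written (C2H3Cl(g) already on the product side): +8.9 kcal
(ii) reversed and × 3 (reverse to put CCl4(l) on the reactant side; scale by 3 for the 3 CCl4(l)): (-3)·(-30.6) = +91.8 kcal
(iii): not needed (HCl(g) appears nowhere else).
(iv) reversed and × 3 (reverse to put C2H6(g) on the reactant side; scale by 3 for the 3 C2H6(g)): contributes −3·x
+161.3 = (+8.9) + (+91.8) − 3·x
x = (+161.3 − (+100.7)) / (-3) = -20.2 kcal

ΔH = -20.2 kcal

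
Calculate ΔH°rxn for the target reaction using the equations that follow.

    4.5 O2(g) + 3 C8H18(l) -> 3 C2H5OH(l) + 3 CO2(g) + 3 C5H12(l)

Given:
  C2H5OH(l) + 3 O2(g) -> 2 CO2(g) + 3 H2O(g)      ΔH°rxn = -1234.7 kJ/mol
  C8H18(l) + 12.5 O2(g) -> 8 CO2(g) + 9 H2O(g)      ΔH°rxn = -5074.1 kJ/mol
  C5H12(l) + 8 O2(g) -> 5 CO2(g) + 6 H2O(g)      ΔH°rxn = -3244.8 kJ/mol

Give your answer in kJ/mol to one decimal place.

ΔH°rxn = -1783.8 kJ/mol

equation 1 reversed and × 3: (-3)·(-1234.7) = +3704.1 kJ/mol
equation 2 × 3: (3)·(-5074.1) = -15222.3 kJ/mol
equation 3 reversed and × 3: (-3)·(-3244.8) = +9734.4 kJ/mol
ΔH°rxn = (-3)·(-1234.7) + (3)·(-5074.1) + (-3)·(-3244.8) = -1783.8 kJ/mol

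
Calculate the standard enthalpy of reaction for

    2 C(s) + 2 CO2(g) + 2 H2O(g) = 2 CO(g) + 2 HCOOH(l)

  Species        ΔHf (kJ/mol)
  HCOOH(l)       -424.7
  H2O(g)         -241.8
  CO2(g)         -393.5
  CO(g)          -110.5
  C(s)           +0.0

Products: 2·(-110.5) + 2·(-424.7) = -1070.4
Reactants: 2·(+0.0) + 2·(-393.5) + 2·(-241.8) = -1270.6
ΔH_rxn = (-1070.4) − (-1270.6) = 200.2 kJ/mol

ΔH_rxn = 200.2 kJ/mol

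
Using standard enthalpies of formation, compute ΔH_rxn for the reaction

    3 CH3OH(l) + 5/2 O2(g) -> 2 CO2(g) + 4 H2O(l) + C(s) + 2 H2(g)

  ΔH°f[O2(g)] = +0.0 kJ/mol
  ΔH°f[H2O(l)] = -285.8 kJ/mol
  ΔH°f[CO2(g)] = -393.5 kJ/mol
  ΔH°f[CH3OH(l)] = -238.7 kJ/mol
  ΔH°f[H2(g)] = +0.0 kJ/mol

Products: 2·(-393.5) + 4·(-285.8) + 1·(+0.0) + 2·(+0.0) = -1930.2
Reactants: 3·(-238.7) + 5/2·(+0.0) = -716.1
ΔH_rxn = (-1930.2) − (-716.1) = -1214.1 kJ/mol

ΔH_rxn = -1214.1 kJ/mol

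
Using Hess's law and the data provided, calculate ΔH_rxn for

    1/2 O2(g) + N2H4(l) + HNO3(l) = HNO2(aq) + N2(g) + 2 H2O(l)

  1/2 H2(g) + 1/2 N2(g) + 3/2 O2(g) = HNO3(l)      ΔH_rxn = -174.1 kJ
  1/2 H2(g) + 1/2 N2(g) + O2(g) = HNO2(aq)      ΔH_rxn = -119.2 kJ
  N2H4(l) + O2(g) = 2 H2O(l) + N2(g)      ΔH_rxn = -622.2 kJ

ΔH_rxn = -567.3 kJ

equation 1 reversed: +174.1 kJ
equation 2 as written: -119.2 kJ
equation 3 as written: -622.2 kJ
Summing the manipulated equations, ΔH_rxn = (-1)·(-174.1) + (1)·(-119.2) + (1)·(-622.2) = -567.3 kJ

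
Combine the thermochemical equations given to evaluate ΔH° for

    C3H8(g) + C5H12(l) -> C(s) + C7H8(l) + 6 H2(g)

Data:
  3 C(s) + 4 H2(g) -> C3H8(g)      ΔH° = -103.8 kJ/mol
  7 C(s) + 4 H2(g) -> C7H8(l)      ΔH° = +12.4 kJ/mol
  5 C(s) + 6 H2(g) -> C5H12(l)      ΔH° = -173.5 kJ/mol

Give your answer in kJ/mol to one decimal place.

ΔH° = 289.7 kJ/mol

equation 1 reversed: +103.8 kJ/mol
equation 2 as written: +12.4 kJ/mol
equation 3 reversed: +173.5 kJ/mol
ΔH° = (+103.8) + (+12.4) + (+173.5) = 289.7 kJ/mol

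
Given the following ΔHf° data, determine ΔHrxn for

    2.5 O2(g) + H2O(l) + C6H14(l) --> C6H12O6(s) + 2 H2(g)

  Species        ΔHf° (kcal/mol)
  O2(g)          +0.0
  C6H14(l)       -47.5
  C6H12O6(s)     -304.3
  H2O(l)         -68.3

ΔH°rxn = Σ nΔHf°(products) − Σ nΔHf°(reactants).
Products: 1·(-304.3) + 2·(+0.0) = -304.3
Reactants: 5/2·(+0.0) + 1·(-68.3) + 1·(-47.5) = -115.8
ΔHrxn = (-304.3) − (-115.8) = -188.5 kcal/mol

ΔHrxn = -188.5 kcal/mol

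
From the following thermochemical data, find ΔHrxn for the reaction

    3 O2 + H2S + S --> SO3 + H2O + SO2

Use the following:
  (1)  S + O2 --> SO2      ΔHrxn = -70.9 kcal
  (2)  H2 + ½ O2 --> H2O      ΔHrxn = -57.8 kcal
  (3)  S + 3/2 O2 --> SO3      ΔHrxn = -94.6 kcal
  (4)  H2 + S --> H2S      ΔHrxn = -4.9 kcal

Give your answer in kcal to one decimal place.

ΔHrxn = -218.4 kcal

(1) as written (SO2 already on the product side): -70.9 kcal
(2) as written (H2O already on the product side): -57.8 kcal
(3) as written (SO3 already on the product side): -94.6 kcal
(4) reversed (H2S must end up as a reactant): +4.9 kcal
Since enthalpy is a state function, ΔHrxn = (1)·(-70.9) + (1)·(-57.8) + (1)·(-94.6) + (-1)·(-4.9) = -218.4 kcal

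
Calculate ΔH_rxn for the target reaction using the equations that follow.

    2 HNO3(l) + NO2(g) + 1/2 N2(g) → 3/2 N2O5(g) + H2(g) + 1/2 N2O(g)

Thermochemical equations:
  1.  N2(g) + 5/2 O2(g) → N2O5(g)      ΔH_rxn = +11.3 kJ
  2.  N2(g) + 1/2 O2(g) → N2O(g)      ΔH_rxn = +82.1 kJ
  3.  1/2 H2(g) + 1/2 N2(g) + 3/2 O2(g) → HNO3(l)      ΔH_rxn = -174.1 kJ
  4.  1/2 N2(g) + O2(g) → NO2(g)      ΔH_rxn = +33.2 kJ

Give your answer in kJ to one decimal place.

ΔH_rxn = 373.0 kJ

eq. 1 × 3/2: (3/2)·(+11.3) = +16.95 kJ
eq. 2 × 1/2: (1/2)·(+82.1) = +41.05 kJ
eq. 3 reversed and × 2: (-2)·(-174.1) = +348.2 kJ
eq. 4 reversed: -33.2 kJ
ΔH_rxn = (3/2)·(+11.3) + (1/2)·(+82.1) + (-2)·(-174.1) + (-1)·(+33.2) = 373.0 kJ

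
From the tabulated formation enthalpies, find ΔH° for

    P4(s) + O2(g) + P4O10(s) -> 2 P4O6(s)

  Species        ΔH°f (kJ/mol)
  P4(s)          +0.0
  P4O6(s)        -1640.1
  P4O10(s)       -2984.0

Products: 2·(-1640.1) = -3280.2
Reactants: 1·(+0.0) + 1·(+0.0) + 1·(-2984.0) = -2984.0
ΔH° = (-3280.2) − (-2984.0) = -296.2 kJ/mol

ΔH° = -296.2 kJ/mol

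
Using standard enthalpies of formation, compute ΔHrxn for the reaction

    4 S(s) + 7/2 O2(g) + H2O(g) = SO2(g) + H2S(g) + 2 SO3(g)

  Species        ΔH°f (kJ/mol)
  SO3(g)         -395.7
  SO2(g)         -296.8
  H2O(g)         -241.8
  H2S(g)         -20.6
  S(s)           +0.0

Products: 1·(-296.8) + 1·(-20.6) + 2·(-395.7) = -1108.8
Reactants: 4·(+0.0) + 7/2·(+0.0) + 1·(-241.8) = -241.8
ΔHrxn = (-1108.8) − (-241.8) = -867.0 kJ/mol

ΔHrxn = -867.0 kJ/mol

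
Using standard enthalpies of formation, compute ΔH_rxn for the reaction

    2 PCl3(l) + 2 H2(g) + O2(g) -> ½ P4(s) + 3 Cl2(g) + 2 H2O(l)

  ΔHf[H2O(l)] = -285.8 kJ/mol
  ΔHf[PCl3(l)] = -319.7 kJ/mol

ΔH_rxn = 67.8 kJ/mol

Products: 1/2·(+0.0) + 3·(+0.0) + 2·(-285.8) = -571.6
Reactants: 2·(-319.7) + 2·(+0.0) + 1·(+0.0) = -639.4
ΔH_rxn = (-571.6) − (-639.4) = 67.8 kJ/mol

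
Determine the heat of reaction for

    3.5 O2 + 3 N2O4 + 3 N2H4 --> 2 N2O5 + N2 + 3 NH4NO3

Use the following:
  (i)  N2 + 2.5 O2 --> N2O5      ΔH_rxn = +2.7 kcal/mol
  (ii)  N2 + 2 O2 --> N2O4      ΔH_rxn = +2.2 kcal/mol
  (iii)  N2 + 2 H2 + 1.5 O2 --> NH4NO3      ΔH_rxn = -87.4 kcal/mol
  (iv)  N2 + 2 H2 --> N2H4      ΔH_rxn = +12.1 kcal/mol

(i) × 2: (2)·(+2.7) = +5.4 kcal/mol
(ii) reversed and × 3: (-3)·(+2.2) = -6.6 kcal/mol
(iii) × 3: (3)·(-87.4) = -262.2 kcal/mol
(iv) reversed and × 3: (-3)·(+12.1) = -36.3 kcal/mol
By Hess's law, ΔH_rxn = (+5.4) + (-6.6) + (-262.2) + (-36.3) = -299.7 kcal/mol

ΔH_rxn = -299.7 kcal/mol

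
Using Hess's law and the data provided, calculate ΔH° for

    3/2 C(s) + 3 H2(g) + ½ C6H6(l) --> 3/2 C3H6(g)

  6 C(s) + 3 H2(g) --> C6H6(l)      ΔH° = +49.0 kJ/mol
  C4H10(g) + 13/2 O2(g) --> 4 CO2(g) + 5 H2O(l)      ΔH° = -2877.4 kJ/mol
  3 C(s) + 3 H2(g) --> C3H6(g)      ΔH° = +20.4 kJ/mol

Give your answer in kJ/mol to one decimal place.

equation 1 reversed and × 1/2 (C6H6(l) must end up as a reactant; ×1/2 to match 1/2 C6H6(l) in the target): (-1/2)·(+49.0) = -24.5 kJ/mol
equation 2: not needed (H2O(l) appears nowhere else).
equation 3 × 3/2 (×3/2 to match 3/2 C3H6(g) in the target): (3/2)·(+20.4) = +30.6 kJ/mol
Combining the equations, ΔH° = (-24.5) + (+30.6) = 6.1 kJ/mol

ΔH° = 6.1 kJ/mol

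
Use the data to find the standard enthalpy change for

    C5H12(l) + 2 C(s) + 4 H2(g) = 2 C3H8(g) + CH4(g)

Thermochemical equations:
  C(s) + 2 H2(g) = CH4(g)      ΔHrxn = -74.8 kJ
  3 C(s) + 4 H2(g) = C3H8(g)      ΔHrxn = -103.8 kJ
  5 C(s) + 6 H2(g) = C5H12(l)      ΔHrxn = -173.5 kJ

ΔHrxn = -108.9 kJ

equation 1 as written: -74.8 kJ
equation 2 × 2: (2)·(-103.8) = -207.6 kJ
equation 3 reversed: +173.5 kJ
ΔHrxn = (-74.8) + (-207.6) + (+173.5) = -108.9 kJ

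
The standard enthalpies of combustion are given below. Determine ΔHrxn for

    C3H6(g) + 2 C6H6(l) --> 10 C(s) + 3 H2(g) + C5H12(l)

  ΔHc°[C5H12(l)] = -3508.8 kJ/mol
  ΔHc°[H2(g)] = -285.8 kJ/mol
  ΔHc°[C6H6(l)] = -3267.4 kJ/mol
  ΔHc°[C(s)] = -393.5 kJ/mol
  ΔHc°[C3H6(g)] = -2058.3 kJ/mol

ΔHrxn = -291.9 kJ/mol

With combustion enthalpies, reactants minus products:
= [1·(-2058.3) + 2·(-3267.4)] − [10·(-393.5) + 3·(-285.8) + 1·(-3508.8)]
= -291.9 kJ/mol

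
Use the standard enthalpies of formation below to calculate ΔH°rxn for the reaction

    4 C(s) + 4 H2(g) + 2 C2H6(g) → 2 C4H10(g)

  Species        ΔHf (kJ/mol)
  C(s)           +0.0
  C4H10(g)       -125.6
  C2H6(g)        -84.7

Products: 2·(-125.6) = -251.2
Reactants: 4·(+0.0) + 4·(+0.0) + 2·(-84.7) = -169.4
ΔH°rxn = (-251.2) − (-169.4) = -81.8 kJ/mol

ΔH°rxn = -81.8 kJ/mol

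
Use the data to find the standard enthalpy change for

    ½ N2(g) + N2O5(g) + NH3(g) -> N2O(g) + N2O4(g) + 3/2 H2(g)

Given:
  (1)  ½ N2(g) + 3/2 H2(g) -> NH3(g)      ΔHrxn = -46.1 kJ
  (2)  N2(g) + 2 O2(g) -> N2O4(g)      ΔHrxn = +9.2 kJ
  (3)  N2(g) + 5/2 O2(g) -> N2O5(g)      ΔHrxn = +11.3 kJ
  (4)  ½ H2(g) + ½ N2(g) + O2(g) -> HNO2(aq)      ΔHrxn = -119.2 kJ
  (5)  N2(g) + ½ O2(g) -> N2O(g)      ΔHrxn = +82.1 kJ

(1) reversed: +46.1 kJ
(2) as written: +9.2 kJ
(3) reversed: -11.3 kJ
(4): not needed.
(5) as written: +82.1 kJ
ΔHrxn = (-1)·(-46.1) + (1)·(+9.2) + (-1)·(+11.3) + (1)·(+82.1) = 126.1 kJ

ΔHrxn = 126.1 kJ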